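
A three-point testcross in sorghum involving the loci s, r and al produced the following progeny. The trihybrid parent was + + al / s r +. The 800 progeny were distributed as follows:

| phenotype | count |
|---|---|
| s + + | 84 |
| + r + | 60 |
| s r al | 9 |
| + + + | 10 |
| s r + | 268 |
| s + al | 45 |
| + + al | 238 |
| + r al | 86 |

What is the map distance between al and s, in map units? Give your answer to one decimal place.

15.5 map units

The two rarest classes, + + + and s r al, are the double crossovers. Comparing them with the parentals, only the al allele has switched, so al is the middle locus and the order is r – al – s.
Crossovers in the al–s interval produce the single-crossover classes s + al and + r + (45 + 60 = 105) plus the double crossovers (19).
RF(al–s) = (105 + 19) / 800 = 124/800 = 0.1550 → 15.5 map units.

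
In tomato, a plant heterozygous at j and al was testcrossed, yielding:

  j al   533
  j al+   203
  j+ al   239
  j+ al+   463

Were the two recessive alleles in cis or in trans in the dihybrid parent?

cis

The two most frequent classes are j+ al+ (463) and j al (533); these are the parental (non-recombinant) types.
So the F1 carried j+ al+ on one chromosome and j al on the other — the recessive alleles are on the same chromosome (cis / coupling).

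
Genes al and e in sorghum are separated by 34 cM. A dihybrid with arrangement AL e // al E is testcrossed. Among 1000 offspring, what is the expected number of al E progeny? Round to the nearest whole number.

330

A map distance of 34 cM corresponds to a recombination frequency of 0.340.
The F1 is AL e / al E, so al E is a parental gamete class with expected frequency (1 − r)/2 = 0.660/2 = 0.3300.
Expected number = 0.3300 × 1000 = 330.00 ≈ 330.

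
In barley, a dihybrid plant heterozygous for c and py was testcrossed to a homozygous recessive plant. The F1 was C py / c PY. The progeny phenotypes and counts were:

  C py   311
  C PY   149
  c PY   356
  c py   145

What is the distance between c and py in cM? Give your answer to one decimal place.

30.6 cM

The recombinant classes are C PY and c py: 149 + 145 = 294.
Recombination frequency = 294/961 = 0.3059 ≈ 30.6%, i.e. 30.6 cM.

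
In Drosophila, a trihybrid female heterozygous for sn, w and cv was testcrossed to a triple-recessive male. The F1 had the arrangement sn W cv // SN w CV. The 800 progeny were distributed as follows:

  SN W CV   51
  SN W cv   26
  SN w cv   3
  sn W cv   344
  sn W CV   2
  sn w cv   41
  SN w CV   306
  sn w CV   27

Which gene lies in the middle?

cv

The two rarest classes, sn W CV and SN w cv, are the double crossovers. Comparing them with the parentals, only the cv allele has switched, so cv is the middle locus and the order is sn – cv – w.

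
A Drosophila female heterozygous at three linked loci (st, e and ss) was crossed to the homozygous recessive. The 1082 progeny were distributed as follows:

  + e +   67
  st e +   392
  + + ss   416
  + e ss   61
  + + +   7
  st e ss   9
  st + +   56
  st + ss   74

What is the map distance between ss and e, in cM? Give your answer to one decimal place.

The two most frequent reciprocal classes, st e + and + + ss, are the parental types, so the F1 was st e + / + + ss.
The two rarest classes, st e ss and + + +, are the double crossovers. Comparing them with the parentals, only the ss allele has switched, so ss is the middle locus and the order is st – ss – e.
Crossovers in the ss–e interval produce the single-crossover classes st + + and + e ss (56 + 61 = 117) plus the double crossovers (16).
RF(ss–e) = (117 + 16) / 1082 = 133/1082 = 0.1229 → 12.3 cM.

12.3 cM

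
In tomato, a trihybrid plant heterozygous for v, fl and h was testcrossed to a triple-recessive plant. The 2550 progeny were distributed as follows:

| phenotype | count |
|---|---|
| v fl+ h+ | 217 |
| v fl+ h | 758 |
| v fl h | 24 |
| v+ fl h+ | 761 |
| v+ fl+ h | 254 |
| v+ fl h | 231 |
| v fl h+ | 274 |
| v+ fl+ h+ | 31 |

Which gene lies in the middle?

The two most frequent reciprocal classes, v+ fl h+ and v fl+ h, are the parental types, so the F1 was v+ fl h+ / v fl+ h.
The two rarest classes, v+ fl+ h+ and v fl h, are the double crossovers. Comparing them with the parentals, only the fl allele has switched, so fl is the middle locus and the order is h – fl – v.

fl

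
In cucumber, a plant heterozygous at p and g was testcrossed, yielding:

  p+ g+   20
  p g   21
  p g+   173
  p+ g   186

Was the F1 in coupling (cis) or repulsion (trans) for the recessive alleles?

The two most frequent classes are p+ g (186) and p g+ (173); these are the parental (non-recombinant) types.
So the F1 carried p+ g on one chromosome and p g+ on the other — the recessive alleles are on opposite chromosomes (trans / repulsion).

trans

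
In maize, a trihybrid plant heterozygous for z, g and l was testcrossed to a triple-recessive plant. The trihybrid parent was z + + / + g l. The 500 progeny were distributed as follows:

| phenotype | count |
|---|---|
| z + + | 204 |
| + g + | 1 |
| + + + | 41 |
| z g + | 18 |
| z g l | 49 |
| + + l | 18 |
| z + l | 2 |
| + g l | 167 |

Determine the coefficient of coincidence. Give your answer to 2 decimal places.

0.41

The two rarest classes, z + l and + g +, are the double crossovers. Comparing them with the parentals, only the l allele has switched, so l is the middle locus and the order is g – l – z.
g–l: (36 + 3)/500 = 0.0780; l–z: (90 + 3)/500 = 0.1860.
Expected DCO frequency = 0.0780 × 0.1860 ≈ 0.01451; observed = 3/500 ≈ 0.00600.
Coefficient of coincidence = 0.00600/0.01451 ≈ 0.41.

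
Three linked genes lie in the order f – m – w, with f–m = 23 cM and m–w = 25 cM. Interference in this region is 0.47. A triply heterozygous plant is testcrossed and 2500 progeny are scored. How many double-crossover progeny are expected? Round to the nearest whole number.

76

Map distances give recombination frequencies of 0.230 and 0.250 for the two intervals.
With interference 0.47 (so coincidence = 0.53), expected double-crossover frequency = 0.230 × 0.250 × 0.53 = 0.03048.
Expected number = 0.03048 × 2500 = 76.19 ≈ 76.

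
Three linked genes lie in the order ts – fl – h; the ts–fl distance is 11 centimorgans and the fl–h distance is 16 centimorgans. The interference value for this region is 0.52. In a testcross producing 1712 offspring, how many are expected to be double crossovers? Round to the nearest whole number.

Map distances give recombination frequencies of 0.110 and 0.160 for the two intervals.
With interference 0.52 (so coincidence = 0.48), expected double-crossover frequency = 0.110 × 0.160 × 0.48 = 0.00845.
Expected number = 0.00845 × 1712 = 14.46 ≈ 14.

14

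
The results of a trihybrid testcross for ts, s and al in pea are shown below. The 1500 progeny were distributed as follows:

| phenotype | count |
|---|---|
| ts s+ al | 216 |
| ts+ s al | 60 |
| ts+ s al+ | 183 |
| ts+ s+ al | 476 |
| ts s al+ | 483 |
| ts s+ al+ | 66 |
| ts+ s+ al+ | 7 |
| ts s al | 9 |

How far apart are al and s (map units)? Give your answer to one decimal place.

9.5 map units

The two most frequent reciprocal classes, ts s al+ and ts+ s+ al, are the parental types, so the F1 was ts s al+ / ts+ s+ al.
The two rarest classes, ts s al and ts+ s+ al+, are the double crossovers. Comparing them with the parentals, only the al allele has switched, so al is the middle locus and the order is ts – al – s.
Crossovers in the al–s interval produce the single-crossover classes ts s+ al+ and ts+ s al (66 + 60 = 126) plus the double crossovers (16).
RF(al–s) = (126 + 16) / 1500 = 142/1500 = 0.0947 → 9.5 map units.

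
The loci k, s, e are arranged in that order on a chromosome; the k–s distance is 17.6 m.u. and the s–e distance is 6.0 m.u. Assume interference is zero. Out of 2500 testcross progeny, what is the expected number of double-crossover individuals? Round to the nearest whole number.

26

Map distances give recombination frequencies of 0.176 and 0.060 for the two intervals.
With no interference, expected double-crossover frequency = 0.176 × 0.060 = 0.01056.
Expected number = 0.01056 × 2500 = 26.40 ≈ 26.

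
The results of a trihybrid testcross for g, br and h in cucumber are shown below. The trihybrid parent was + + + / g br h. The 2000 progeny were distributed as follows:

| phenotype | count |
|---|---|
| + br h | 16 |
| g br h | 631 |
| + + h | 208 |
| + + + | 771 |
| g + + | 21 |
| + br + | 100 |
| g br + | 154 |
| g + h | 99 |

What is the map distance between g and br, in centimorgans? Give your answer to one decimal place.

The two rarest classes, g + + and + br h, are the double crossovers. Comparing them with the parentals, only the g allele has switched, so g is the middle locus and the order is br – g – h.
Crossovers in the br–g interval produce the single-crossover classes + br + and g + h (100 + 99 = 199) plus the double crossovers (37).
RF(br–g) = (199 + 37) / 2000 = 236/2000 = 0.1180 → 11.8 centimorgans.

11.8 centimorgans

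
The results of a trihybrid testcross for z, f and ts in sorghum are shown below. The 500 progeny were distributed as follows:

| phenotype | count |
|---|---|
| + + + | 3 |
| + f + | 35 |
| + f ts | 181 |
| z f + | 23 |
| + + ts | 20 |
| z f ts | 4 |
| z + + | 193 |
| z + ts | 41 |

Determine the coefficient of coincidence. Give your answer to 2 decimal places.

0.84

The two most frequent reciprocal classes, + f ts and z + +, are the parental types, so the F1 was + f ts / z + +.
The two rarest classes, z f ts and + + +, are the double crossovers. Comparing them with the parentals, only the z allele has switched, so z is the middle locus and the order is f – z – ts.
f–z: (43 + 7)/500 = 0.1000; z–ts: (76 + 7)/500 = 0.1660.
Expected DCO frequency = 0.1000 × 0.1660 ≈ 0.01660; observed = 7/500 ≈ 0.01400.
Coefficient of coincidence = 0.01400/0.01660 ≈ 0.84.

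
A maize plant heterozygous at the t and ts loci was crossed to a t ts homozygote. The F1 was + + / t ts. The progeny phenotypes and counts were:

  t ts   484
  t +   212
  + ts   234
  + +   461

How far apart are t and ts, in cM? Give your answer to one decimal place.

32.1 cM

The recombinant classes are + ts and t +: 234 + 212 = 446.
Recombination frequency = 446/1391 = 0.3206 ≈ 32.1%, i.e. 32.1 cM.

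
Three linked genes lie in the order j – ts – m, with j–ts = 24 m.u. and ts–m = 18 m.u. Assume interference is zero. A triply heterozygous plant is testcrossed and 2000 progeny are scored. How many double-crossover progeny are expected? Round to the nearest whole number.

86

Map distances give recombination frequencies of 0.240 and 0.180 for the two intervals.
With no interference, expected double-crossover frequency = 0.240 × 0.180 = 0.04320.
Expected number = 0.04320 × 2000 = 86.40 ≈ 86.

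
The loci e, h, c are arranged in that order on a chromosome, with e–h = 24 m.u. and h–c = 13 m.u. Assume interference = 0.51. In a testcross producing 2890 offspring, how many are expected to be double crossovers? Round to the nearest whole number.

44

Map distances give recombination frequencies of 0.240 and 0.130 for the two intervals.
With interference 0.51 (so coincidence = 0.49), expected double-crossover frequency = 0.240 × 0.130 × 0.49 = 0.01529.
Expected number = 0.01529 × 2890 = 44.18 ≈ 44.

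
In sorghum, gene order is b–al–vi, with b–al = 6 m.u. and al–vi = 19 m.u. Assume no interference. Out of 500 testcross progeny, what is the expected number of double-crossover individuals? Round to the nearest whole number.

6

Map distances give recombination frequencies of 0.060 and 0.190 for the two intervals.
With no interference, expected double-crossover frequency = 0.060 × 0.190 = 0.01140.
Expected number = 0.01140 × 500 = 5.70 ≈ 6.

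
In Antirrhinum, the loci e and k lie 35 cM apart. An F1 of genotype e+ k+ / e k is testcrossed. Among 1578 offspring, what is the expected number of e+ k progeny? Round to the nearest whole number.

A map distance of 35 cM corresponds to a recombination frequency of 0.350.
The F1 is e+ k+ / e k, so e+ k is a recombinant gamete class with expected frequency r/2 = 0.350/2 = 0.1750.
Expected number = 0.1750 × 1578 = 276.15 ≈ 276.

276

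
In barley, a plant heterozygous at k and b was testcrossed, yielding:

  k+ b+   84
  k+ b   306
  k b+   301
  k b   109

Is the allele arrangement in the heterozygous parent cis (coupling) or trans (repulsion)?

trans

The two most frequent classes are k+ b (306) and k b+ (301); these are the parental (non-recombinant) types.
So the F1 carried k+ b on one chromosome and k b+ on the other — the recessive alleles are on opposite chromosomes (trans / repulsion).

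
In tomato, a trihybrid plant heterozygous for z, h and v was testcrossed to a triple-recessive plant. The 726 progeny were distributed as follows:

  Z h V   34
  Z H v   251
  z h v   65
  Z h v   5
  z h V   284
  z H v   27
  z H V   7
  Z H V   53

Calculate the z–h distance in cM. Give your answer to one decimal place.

10.1 cM

The two most frequent reciprocal classes, Z H v and z h V, are the parental types, so the F1 was Z H v / z h V.
The two rarest classes, Z h v and z H V, are the double crossovers. Comparing them with the parentals, only the h allele has switched, so h is the middle locus and the order is z – h – v.
Crossovers in the z–h interval produce the single-crossover classes z H v and Z h V (27 + 34 = 61) plus the double crossovers (12).
RF(z–h) = (61 + 12) / 726 = 73/726 = 0.1006 → 10.1 cM.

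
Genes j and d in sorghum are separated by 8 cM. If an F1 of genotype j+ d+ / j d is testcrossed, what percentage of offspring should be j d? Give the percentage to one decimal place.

A map distance of 8 cM corresponds to a recombination frequency of 0.080.
The F1 is j+ d+ / j d, so j d is a parental gamete class with expected frequency (1 − r)/2 = 0.920/2 = 0.4600.
That is 0.4600 = 46.0% of the progeny.

46.0%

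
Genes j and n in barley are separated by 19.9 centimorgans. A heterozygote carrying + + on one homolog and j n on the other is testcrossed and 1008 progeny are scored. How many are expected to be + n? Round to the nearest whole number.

100

A map distance of 19.9 centimorgans corresponds to a recombination frequency of 0.199.
The F1 is + + / j n, so + n is a recombinant gamete class with expected frequency r/2 = 0.199/2 = 0.0995.
Expected number = 0.0995 × 1008 = 100.30 ≈ 100.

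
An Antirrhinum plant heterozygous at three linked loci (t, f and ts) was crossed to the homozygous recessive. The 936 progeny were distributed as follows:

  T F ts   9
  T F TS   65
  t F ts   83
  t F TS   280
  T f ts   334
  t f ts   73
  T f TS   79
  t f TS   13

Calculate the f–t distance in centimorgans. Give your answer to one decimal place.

The two most frequent reciprocal classes, T f ts and t F TS, are the parental types, so the F1 was T f ts / t F TS.
The two rarest classes, T F ts and t f TS, are the double crossovers. Comparing them with the parentals, only the f allele has switched, so f is the middle locus and the order is ts – f – t.
Crossovers in the f–t interval produce the single-crossover classes t f ts and T F TS (73 + 65 = 138) plus the double crossovers (22).
RF(f–t) = (138 + 22) / 936 = 160/936 = 0.1709 → 17.1 centimorgans.

17.1 centimorgans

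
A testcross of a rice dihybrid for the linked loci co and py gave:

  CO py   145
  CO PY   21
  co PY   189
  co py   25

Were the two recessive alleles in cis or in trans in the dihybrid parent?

The two most frequent classes are CO py (145) and co PY (189); these are the parental (non-recombinant) types.
So the F1 carried CO py on one chromosome and co PY on the other — the recessive alleles are on opposite chromosomes (trans / repulsion).

trans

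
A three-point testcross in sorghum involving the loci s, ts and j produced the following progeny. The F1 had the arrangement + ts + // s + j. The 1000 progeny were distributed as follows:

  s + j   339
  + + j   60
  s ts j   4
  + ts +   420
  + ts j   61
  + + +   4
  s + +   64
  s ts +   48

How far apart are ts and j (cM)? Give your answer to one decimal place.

13.3 cM

The two rarest classes, + + + and s ts j, are the double crossovers. Comparing them with the parentals, only the ts allele has switched, so ts is the middle locus and the order is s – ts – j.
Crossovers in the ts–j interval produce the single-crossover classes + ts j and s + + (61 + 64 = 125) plus the double crossovers (8).
RF(ts–j) = (125 + 8) / 1000 = 133/1000 = 0.1330 → 13.3 cM.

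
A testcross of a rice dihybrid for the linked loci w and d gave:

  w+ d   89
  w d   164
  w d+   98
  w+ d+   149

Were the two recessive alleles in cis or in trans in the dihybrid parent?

cis

The two most frequent classes are w+ d+ (149) and w d (164); these are the parental (non-recombinant) types.
So the F1 carried w+ d+ on one chromosome and w d on the other — the recessive alleles are on the same chromosome (cis / coupling).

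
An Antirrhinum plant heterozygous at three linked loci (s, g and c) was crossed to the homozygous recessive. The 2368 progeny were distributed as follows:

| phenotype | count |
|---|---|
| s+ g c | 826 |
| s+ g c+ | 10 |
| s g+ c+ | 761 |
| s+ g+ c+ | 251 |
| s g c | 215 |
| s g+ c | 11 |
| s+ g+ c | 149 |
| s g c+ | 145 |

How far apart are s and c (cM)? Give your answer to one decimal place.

The two most frequent reciprocal classes, s+ g c and s g+ c+, are the parental types, so the F1 was s+ g c / s g+ c+.
The two rarest classes, s+ g c+ and s g+ c, are the double crossovers. Comparing them with the parentals, only the c allele has switched, so c is the middle locus and the order is s – c – g.
Crossovers in the s–c interval produce the single-crossover classes s g c and s+ g+ c+ (215 + 251 = 466) plus the double crossovers (21).
RF(s–c) = (466 + 21) / 2368 = 487/2368 = 0.2057 → 20.6 cM.

20.6 cM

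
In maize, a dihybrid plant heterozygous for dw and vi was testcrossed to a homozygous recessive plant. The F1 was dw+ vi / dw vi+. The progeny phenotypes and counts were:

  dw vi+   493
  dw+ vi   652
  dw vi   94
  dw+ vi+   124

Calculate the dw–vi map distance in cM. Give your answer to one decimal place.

The recombinant classes are dw+ vi+ and dw vi: 124 + 94 = 218.
Recombination frequency = 218/1363 = 0.1599 ≈ 16.0%, i.e. 16.0 cM.

16.0 cM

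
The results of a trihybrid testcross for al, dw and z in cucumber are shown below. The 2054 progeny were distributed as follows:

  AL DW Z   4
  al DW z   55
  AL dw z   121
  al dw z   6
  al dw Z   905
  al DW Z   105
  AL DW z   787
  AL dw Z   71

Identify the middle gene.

z

The two most frequent reciprocal classes, al dw Z and AL DW z, are the parental types, so the F1 was al dw Z / AL DW z.
The two rarest classes, al dw z and AL DW Z, are the double crossovers. Comparing them with the parentals, only the z allele has switched, so z is the middle locus and the order is al – z – dw.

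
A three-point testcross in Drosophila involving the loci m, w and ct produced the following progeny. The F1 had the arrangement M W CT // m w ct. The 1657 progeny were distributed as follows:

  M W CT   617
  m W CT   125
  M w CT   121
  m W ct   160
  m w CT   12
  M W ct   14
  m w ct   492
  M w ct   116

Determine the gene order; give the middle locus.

The two rarest classes, M W ct and m w CT, are the double crossovers. Comparing them with the parentals, only the ct allele has switched, so ct is the middle locus and the order is m – ct – w.

ct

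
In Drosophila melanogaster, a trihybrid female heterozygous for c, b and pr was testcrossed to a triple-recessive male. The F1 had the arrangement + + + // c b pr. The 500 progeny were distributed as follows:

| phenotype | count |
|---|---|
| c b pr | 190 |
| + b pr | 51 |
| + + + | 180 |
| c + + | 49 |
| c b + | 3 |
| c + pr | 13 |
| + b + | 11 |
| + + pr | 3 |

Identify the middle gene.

pr

The two rarest classes, + + pr and c b +, are the double crossovers. Comparing them with the parentals, only the pr allele has switched, so pr is the middle locus and the order is b – pr – c.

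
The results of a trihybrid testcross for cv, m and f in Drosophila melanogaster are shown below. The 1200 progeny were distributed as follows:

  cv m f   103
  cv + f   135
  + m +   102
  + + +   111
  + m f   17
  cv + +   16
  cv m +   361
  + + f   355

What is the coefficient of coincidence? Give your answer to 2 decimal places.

The two most frequent reciprocal classes, cv m + and + + f, are the parental types, so the F1 was cv m + / + + f.
The two rarest classes, cv + + and + m f, are the double crossovers. Comparing them with the parentals, only the m allele has switched, so m is the middle locus and the order is f – m – cv.
f–m: (214 + 33)/1200 = 0.2058; m–cv: (237 + 33)/1200 = 0.2250.
Expected DCO frequency = 0.2058 × 0.2250 ≈ 0.04631; observed = 33/1200 ≈ 0.02750.
Coefficient of coincidence = 0.02750/0.04631 ≈ 0.59.

0.59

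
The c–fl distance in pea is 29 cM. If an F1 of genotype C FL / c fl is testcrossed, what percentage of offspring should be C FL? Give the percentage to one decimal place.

35.5%

A map distance of 29 cM corresponds to a recombination frequency of 0.290.
The F1 is C FL / c fl, so C FL is a parental gamete class with expected frequency (1 − r)/2 = 0.710/2 = 0.3550.
That is 0.3550 = 35.5% of the progeny.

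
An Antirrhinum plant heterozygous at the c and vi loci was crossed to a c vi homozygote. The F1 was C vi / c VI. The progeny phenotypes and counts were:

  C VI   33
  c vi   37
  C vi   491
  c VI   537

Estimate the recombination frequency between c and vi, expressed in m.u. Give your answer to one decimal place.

6.4 m.u.

The recombinant classes are C VI and c vi: 33 + 37 = 70.
Recombination frequency = 70/1098 = 0.0638 ≈ 6.4%, i.e. 6.4 m.u.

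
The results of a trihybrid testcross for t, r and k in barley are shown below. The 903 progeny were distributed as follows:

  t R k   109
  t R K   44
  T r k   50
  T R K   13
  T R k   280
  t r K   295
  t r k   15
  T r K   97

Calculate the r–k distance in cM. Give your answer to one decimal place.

13.5 cM

The two most frequent reciprocal classes, T R k and t r K, are the parental types, so the F1 was T R k / t r K.
The two rarest classes, T R K and t r k, are the double crossovers. Comparing them with the parentals, only the k allele has switched, so k is the middle locus and the order is r – k – t.
Crossovers in the r–k interval produce the single-crossover classes T r k and t R K (50 + 44 = 94) plus the double crossovers (28).
RF(r–k) = (94 + 28) / 903 = 122/903 = 0.1351 → 13.5 cM.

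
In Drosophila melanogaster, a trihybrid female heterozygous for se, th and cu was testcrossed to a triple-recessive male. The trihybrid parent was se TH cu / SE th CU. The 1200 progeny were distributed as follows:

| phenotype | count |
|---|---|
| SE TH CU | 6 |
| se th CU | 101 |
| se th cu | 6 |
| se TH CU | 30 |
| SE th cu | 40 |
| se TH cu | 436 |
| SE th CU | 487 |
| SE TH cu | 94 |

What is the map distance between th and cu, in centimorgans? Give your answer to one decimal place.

6.8 centimorgans

The two rarest classes, se th cu and SE TH CU, are the double crossovers. Comparing them with the parentals, only the th allele has switched, so th is the middle locus and the order is se – th – cu.
Crossovers in the th–cu interval produce the single-crossover classes se TH CU and SE th cu (30 + 40 = 70) plus the double crossovers (12).
RF(th–cu) = (70 + 12) / 1200 = 82/1200 = 0.0683 → 6.8 centimorgans.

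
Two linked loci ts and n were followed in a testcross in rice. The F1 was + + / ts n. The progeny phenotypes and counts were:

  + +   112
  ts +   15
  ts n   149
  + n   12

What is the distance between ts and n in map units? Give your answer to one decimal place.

The recombinant classes are + n and ts +: 12 + 15 = 27.
Recombination frequency = 27/288 = 0.0938 ≈ 9.4%, i.e. 9.4 map units.

9.4 map units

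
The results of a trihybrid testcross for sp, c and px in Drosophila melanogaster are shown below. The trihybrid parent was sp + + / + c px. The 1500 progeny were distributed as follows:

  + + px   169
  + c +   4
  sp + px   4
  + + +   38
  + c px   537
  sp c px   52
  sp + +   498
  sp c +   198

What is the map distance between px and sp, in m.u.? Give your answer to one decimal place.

The two rarest classes, sp + px and + c +, are the double crossovers. Comparing them with the parentals, only the px allele has switched, so px is the middle locus and the order is sp – px – c.
Crossovers in the sp–px interval produce the single-crossover classes + + + and sp c px (38 + 52 = 90) plus the double crossovers (8).
RF(sp–px) = (90 + 8) / 1500 = 98/1500 = 0.0653 → 6.5 m.u.

6.5 m.u.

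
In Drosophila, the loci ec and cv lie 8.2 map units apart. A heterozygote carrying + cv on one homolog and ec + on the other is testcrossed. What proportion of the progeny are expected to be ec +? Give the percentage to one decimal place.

A map distance of 8.2 map units corresponds to a recombination frequency of 0.082.
The F1 is + cv / ec +, so ec + is a parental gamete class with expected frequency (1 − r)/2 = 0.918/2 = 0.4590.
That is 0.4590 = 45.9% of the progeny.

45.9%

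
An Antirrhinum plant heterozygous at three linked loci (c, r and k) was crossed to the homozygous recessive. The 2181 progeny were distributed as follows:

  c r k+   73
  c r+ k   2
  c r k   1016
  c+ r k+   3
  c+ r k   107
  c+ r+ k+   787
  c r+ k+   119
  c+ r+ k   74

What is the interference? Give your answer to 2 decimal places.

The two most frequent reciprocal classes, c r k and c+ r+ k+, are the parental types, so the F1 was c r k / c+ r+ k+.
The two rarest classes, c r+ k and c+ r k+, are the double crossovers. Comparing them with the parentals, only the r allele has switched, so r is the middle locus and the order is c – r – k.
c–r: (226 + 5)/2181 = 0.1059; r–k: (147 + 5)/2181 = 0.0697.
Expected DCO frequency = 0.1059 × 0.0697 ≈ 0.00738; observed = 5/2181 ≈ 0.00229.
Coefficient of coincidence = 0.00229/0.00738 ≈ 0.31; interference = 1 − 0.31 = 0.69.

0.69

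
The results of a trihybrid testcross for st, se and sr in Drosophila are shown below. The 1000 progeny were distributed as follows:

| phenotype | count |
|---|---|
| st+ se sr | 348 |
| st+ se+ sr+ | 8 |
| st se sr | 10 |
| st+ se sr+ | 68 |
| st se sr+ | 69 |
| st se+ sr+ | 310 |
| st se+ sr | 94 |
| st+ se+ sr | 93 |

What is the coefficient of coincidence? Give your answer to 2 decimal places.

The two most frequent reciprocal classes, st se+ sr+ and st+ se sr, are the parental types, so the F1 was st se+ sr+ / st+ se sr.
The two rarest classes, st+ se+ sr+ and st se sr, are the double crossovers. Comparing them with the parentals, only the st allele has switched, so st is the middle locus and the order is se – st – sr.
se–st: (162 + 18)/1000 = 0.1800; st–sr: (162 + 18)/1000 = 0.1800.
Expected DCO frequency = 0.1800 × 0.1800 ≈ 0.03240; observed = 18/1000 ≈ 0.01800.
Coefficient of coincidence = 0.01800/0.03240 ≈ 0.56.

0.56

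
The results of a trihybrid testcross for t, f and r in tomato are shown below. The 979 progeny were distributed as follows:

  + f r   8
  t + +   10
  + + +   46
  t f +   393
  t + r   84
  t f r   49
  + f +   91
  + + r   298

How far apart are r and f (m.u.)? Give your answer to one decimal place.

The two most frequent reciprocal classes, + + r and t f +, are the parental types, so the F1 was + + r / t f +.
The two rarest classes, + f r and t + +, are the double crossovers. Comparing them with the parentals, only the f allele has switched, so f is the middle locus and the order is r – f – t.
Crossovers in the r–f interval produce the single-crossover classes + + + and t f r (46 + 49 = 95) plus the double crossovers (18).
RF(r–f) = (95 + 18) / 979 = 113/979 = 0.1154 → 11.5 m.u.

11.5 m.u.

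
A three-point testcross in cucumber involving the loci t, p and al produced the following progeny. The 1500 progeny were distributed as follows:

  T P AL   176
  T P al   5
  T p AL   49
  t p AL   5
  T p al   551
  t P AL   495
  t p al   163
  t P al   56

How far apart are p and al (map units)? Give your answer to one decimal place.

7.7 map units

The two most frequent reciprocal classes, t P AL and T p al, are the parental types, so the F1 was t P AL / T p al.
The two rarest classes, t p AL and T P al, are the double crossovers. Comparing them with the parentals, only the p allele has switched, so p is the middle locus and the order is al – p – t.
Crossovers in the al–p interval produce the single-crossover classes t P al and T p AL (56 + 49 = 105) plus the double crossovers (10).
RF(al–p) = (105 + 10) / 1500 = 115/1500 = 0.0767 → 7.7 map units.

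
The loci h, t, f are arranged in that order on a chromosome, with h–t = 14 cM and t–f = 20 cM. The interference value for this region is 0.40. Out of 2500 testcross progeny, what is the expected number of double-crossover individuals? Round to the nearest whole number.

Map distances give recombination frequencies of 0.140 and 0.200 for the two intervals.
With interference 0.40 (so coincidence = 0.60), expected double-crossover frequency = 0.140 × 0.200 × 0.60 = 0.01680.
Expected number = 0.01680 × 2500 = 42.00 ≈ 42.

42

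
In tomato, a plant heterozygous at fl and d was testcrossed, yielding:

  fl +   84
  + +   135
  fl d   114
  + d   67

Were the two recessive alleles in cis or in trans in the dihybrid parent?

cis

The two most frequent classes are + + (135) and fl d (114); these are the parental (non-recombinant) types.
So the F1 carried + + on one chromosome and fl d on the other — the recessive alleles are on the same chromosome (cis / coupling).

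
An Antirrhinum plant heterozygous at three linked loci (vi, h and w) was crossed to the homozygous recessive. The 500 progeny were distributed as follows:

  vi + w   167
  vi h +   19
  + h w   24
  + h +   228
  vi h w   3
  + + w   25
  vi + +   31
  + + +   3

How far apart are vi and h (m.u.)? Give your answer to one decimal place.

The two most frequent reciprocal classes, + h + and vi + w, are the parental types, so the F1 was + h + / vi + w.
The two rarest classes, + + + and vi h w, are the double crossovers. Comparing them with the parentals, only the h allele has switched, so h is the middle locus and the order is vi – h – w.
Crossovers in the vi–h interval produce the single-crossover classes vi h + and + + w (19 + 25 = 44) plus the double crossovers (6).
RF(vi–h) = (44 + 6) / 500 = 50/500 = 0.1000 → 10.0 m.u.

10.0 m.u.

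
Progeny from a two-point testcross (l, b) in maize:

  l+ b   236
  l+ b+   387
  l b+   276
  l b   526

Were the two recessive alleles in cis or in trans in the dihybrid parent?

The two most frequent classes are l+ b+ (387) and l b (526); these are the parental (non-recombinant) types.
So the F1 carried l+ b+ on one chromosome and l b on the other — the recessive alleles are on the same chromosome (cis / coupling).

cis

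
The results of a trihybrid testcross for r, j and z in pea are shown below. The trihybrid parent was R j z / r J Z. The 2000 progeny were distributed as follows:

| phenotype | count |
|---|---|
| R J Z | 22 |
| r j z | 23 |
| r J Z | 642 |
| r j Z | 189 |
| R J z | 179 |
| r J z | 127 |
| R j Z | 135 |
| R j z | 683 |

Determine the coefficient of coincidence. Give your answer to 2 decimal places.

0.71

The two rarest classes, r j z and R J Z, are the double crossovers. Comparing them with the parentals, only the r allele has switched, so r is the middle locus and the order is j – r – z.
j–r: (368 + 45)/2000 = 0.2065; r–z: (262 + 45)/2000 = 0.1535.
Expected DCO frequency = 0.2065 × 0.1535 ≈ 0.03170; observed = 45/2000 ≈ 0.02250.
Coefficient of coincidence = 0.02250/0.03170 ≈ 0.71.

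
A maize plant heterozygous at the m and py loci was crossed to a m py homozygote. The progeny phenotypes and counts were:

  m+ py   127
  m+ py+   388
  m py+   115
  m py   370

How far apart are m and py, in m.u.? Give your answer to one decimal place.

24.2 m.u.

The two most frequent classes, m+ py+ (388) and m py (370), are the parental types, so the F1 was m+ py+ / m py.
The recombinant classes are m+ py and m py+: 127 + 115 = 242.
Recombination frequency = 242/1000 = 0.2420 ≈ 24.2%, i.e. 24.2 m.u.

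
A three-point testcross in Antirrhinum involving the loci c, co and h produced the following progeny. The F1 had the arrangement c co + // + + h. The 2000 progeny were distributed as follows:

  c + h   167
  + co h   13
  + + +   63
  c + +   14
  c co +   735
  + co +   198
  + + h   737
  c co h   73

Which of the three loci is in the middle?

The two rarest classes, c + + and + co h, are the double crossovers. Comparing them with the parentals, only the co allele has switched, so co is the middle locus and the order is c – co – h.

co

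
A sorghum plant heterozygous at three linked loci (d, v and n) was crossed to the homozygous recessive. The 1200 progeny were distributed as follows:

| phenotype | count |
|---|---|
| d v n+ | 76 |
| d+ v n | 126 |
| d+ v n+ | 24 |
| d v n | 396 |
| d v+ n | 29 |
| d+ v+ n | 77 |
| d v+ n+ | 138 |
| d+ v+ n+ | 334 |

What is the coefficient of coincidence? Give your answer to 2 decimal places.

0.97

The two most frequent reciprocal classes, d+ v+ n+ and d v n, are the parental types, so the F1 was d+ v+ n+ / d v n.
The two rarest classes, d+ v n+ and d v+ n, are the double crossovers. Comparing them with the parentals, only the v allele has switched, so v is the middle locus and the order is d – v – n.
d–v: (264 + 53)/1200 = 0.2642; v–n: (153 + 53)/1200 = 0.1717.
Expected DCO frequency = 0.2642 × 0.1717 ≈ 0.04536; observed = 53/1200 ≈ 0.04417.
Coefficient of coincidence = 0.04417/0.04536 ≈ 0.97.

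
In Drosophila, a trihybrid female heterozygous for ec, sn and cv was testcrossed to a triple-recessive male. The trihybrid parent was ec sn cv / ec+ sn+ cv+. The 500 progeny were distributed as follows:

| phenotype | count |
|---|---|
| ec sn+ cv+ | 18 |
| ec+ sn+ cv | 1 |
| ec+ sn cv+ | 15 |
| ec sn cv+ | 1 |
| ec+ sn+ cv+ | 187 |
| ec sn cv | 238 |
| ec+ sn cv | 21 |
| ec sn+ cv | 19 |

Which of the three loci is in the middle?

The two rarest classes, ec sn cv+ and ec+ sn+ cv, are the double crossovers. Comparing them with the parentals, only the cv allele has switched, so cv is the middle locus and the order is ec – cv – sn.

cv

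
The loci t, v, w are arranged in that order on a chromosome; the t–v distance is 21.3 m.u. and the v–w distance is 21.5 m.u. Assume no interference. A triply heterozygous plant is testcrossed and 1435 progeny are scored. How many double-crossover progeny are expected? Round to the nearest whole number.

66

Map distances give recombination frequencies of 0.213 and 0.215 for the two intervals.
With no interference, expected double-crossover frequency = 0.213 × 0.215 = 0.04579.
Expected number = 0.04579 × 1435 = 65.72 ≈ 66.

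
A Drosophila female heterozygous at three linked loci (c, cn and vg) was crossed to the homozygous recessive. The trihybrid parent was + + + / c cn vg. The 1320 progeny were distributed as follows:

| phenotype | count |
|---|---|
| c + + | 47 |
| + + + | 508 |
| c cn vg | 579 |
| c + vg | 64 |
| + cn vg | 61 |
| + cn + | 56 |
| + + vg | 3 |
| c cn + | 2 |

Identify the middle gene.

vg

The two rarest classes, + + vg and c cn +, are the double crossovers. Comparing them with the parentals, only the vg allele has switched, so vg is the middle locus and the order is c – vg – cn.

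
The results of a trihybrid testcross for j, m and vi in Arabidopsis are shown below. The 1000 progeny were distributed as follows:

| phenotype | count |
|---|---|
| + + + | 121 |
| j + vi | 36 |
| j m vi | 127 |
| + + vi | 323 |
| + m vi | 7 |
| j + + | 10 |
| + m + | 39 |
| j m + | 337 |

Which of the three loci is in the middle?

The two most frequent reciprocal classes, + + vi and j m +, are the parental types, so the F1 was + + vi / j m +.
The two rarest classes, + m vi and j + +, are the double crossovers. Comparing them with the parentals, only the m allele has switched, so m is the middle locus and the order is vi – m – j.

m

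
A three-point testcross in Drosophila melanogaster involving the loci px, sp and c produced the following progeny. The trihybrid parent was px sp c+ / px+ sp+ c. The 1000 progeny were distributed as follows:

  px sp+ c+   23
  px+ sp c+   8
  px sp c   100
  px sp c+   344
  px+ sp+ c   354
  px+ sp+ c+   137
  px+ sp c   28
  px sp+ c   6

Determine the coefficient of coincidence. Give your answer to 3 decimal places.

0.858

The two rarest classes, px+ sp c+ and px sp+ c, are the double crossovers. Comparing them with the parentals, only the px allele has switched, so px is the middle locus and the order is sp – px – c.
sp–px: (51 + 14)/1000 = 0.0650; px–c: (237 + 14)/1000 = 0.2510.
Expected DCO frequency = 0.0650 × 0.2510 ≈ 0.01631; observed = 14/1000 ≈ 0.01400.
Coefficient of coincidence = 0.01400/0.01631 ≈ 0.858.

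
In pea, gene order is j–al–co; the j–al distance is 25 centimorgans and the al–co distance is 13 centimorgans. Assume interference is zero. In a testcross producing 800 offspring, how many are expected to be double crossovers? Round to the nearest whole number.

26

Map distances give recombination frequencies of 0.250 and 0.130 for the two intervals.
With no interference, expected double-crossover frequency = 0.250 × 0.130 = 0.03250.
Expected number = 0.03250 × 800 = 26.00 ≈ 26.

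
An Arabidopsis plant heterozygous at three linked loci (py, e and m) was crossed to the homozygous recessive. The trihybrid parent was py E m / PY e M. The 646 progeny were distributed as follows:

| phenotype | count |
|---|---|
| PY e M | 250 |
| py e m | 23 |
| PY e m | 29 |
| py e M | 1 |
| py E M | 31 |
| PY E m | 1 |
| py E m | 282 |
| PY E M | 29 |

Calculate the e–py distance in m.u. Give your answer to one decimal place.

The two rarest classes, PY E m and py e M, are the double crossovers. Comparing them with the parentals, only the py allele has switched, so py is the middle locus and the order is m – py – e.
Crossovers in the py–e interval produce the single-crossover classes py e m and PY E M (23 + 29 = 52) plus the double crossovers (2).
RF(py–e) = (52 + 2) / 646 = 54/646 = 0.0836 → 8.4 m.u.

8.4 m.u.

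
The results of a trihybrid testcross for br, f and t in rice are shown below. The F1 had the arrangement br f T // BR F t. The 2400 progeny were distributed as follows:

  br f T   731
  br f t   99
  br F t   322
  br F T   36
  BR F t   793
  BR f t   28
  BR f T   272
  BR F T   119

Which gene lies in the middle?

f

The two rarest classes, br F T and BR f t, are the double crossovers. Comparing them with the parentals, only the f allele has switched, so f is the middle locus and the order is br – f – t.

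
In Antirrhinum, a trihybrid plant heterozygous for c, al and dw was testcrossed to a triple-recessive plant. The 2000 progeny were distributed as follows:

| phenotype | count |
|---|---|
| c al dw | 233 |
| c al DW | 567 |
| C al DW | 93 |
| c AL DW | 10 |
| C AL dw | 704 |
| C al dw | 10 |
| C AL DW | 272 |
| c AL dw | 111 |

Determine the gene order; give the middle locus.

The two most frequent reciprocal classes, C AL dw and c al DW, are the parental types, so the F1 was C AL dw / c al DW.
The two rarest classes, C al dw and c AL DW, are the double crossovers. Comparing them with the parentals, only the al allele has switched, so al is the middle locus and the order is c – al – dw.

al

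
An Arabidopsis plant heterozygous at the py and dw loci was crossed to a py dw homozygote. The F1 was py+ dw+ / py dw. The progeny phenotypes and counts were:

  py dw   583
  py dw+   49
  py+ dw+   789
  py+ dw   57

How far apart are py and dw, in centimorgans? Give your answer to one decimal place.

The recombinant classes are py+ dw and py dw+: 57 + 49 = 106.
Recombination frequency = 106/1478 = 0.0717 ≈ 7.2%, i.e. 7.2 centimorgans.

7.2 centimorgans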